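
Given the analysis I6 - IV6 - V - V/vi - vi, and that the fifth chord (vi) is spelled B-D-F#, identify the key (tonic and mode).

D major

vi is given as B-D-F# — a minor triad with root B.
vi on B implies B is the submediant; that puts the tonic at D, and the lowercase numeral fits major mode.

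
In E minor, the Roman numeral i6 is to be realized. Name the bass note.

G

i in E minor has root E; the chord is E-G-B.
The figure 6 means first inversion — the third is in the bass.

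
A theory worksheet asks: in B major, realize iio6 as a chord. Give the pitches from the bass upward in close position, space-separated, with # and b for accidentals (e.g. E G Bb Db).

Scale degree 2 in B major is C#; here the chord built on it is altered to a diminished triad. iio6 is the diminished supertonic triad, borrowed from the parallel minor.
So the chord is C#-E-G.
The figured bass 6 indicates first inversion, placing the third (E) in the bass: E-G-C#.

E G C#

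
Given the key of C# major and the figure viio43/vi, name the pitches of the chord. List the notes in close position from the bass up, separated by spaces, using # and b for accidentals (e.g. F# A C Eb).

viio43/vi is a secondary leading-tone chord. The target vi is A# in C# major; the applied chord is rooted a semitone below, on G##.
Building a fully diminished seventh chord on G## gives G##-B#-D#-F#.
With the 43 figure the chord is in second inversion; from the bass D# upward in close position it reads D#-F#-G##-B#.

D# F# G## B#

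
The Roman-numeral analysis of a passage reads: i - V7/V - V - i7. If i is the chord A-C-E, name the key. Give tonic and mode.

A minor

The chord Am is a minor triad rooted on A; its label is i.
If A is scale degree 1 and the mode makes that degree carry a minor triad, the tonic is A and the mode is minor.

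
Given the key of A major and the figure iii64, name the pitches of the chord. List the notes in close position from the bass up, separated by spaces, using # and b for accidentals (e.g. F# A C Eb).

G# C# E

The numeral's case and figure indicate a minor triad. In A major its root, scale degree 3, is C#.
Stacking thirds from C# gives C#-E-G#.
The figured bass 64 indicates second inversion, placing the fifth (G#) in the bass: G#-C#-E.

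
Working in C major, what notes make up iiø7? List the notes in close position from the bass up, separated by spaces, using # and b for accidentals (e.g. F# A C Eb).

D F Ab C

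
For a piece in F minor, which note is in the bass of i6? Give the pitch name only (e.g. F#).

Ab

i in F minor has root F; the chord is F-Ab-C.
The figure 6 means first inversion — the third is in the bass.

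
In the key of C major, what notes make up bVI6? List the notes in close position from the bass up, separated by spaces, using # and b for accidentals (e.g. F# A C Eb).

bVI6 is a major triad on the lowered sixth degree, borrowed from the parallel minor. In C major that root is Ab.
So the chord is Ab-C-Eb.
With the 6 figure the chord is in first inversion; from the bass C upward in close position it reads C-Eb-Ab.

C Eb Ab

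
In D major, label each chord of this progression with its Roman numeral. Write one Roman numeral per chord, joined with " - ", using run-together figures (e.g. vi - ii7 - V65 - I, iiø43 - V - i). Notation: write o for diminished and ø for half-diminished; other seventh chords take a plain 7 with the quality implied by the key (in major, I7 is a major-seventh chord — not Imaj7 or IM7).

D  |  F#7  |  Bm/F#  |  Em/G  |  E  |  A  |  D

I - V7/vi - vi64 - ii6 - V/V - V - I

D has root D, degree 1 in D major, so I.
F#7: chromatic; F# is V of vi, so V7/vi.
Bm/F#: root B is the submediant; minor triad there is vi64.
Em/G has root E, degree 2 in D major, so ii6.
E: a major triad on E, the applied dominant of V → V/V.
A has root A, degree 5 in D major, so V.
D has root D, degree 1 in D major, so I.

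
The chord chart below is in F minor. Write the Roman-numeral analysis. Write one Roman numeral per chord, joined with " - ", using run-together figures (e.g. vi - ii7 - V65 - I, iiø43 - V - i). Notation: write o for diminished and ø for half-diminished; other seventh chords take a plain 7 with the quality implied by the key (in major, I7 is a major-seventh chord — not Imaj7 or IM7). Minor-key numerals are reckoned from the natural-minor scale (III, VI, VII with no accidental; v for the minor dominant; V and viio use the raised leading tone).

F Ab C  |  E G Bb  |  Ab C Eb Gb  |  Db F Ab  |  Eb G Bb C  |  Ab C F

F-Ab-C: minor triad on F = scale degree 1 → i.
E-G-Bb: root E is the leading tone; diminished triad there is viio.
Ab-C-Eb-Gb: a dominant seventh chord on Ab, the applied dominant of VI → V7/VI.
Db-F-Ab: major triad on Db = scale degree 6 → VI.
Eb-G-Bb-C has root C, degree 5 in F minor, so v65.
Ab-C-F has root F, degree 1 in F minor, so i6.

i - viio - V7/VI - VI - v65 - i6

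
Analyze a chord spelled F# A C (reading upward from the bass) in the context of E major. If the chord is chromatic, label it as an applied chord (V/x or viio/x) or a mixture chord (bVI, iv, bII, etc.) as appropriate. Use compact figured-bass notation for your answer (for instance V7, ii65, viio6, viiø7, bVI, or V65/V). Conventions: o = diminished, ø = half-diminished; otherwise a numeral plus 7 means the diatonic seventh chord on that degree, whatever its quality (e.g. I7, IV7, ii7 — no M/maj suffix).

iio

The pitches F#-A-C form a diminished triad rooted on F#.
F# is the second degree of E major. This is the diminished supertonic triad, borrowed from the parallel minor.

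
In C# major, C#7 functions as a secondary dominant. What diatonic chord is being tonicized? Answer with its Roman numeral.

The chord is a dominant seventh chord on C#.
A dominant resolves down a perfect fifth: C# → F#. In C# major, F# is scale degree 4, i.e. IV.

IV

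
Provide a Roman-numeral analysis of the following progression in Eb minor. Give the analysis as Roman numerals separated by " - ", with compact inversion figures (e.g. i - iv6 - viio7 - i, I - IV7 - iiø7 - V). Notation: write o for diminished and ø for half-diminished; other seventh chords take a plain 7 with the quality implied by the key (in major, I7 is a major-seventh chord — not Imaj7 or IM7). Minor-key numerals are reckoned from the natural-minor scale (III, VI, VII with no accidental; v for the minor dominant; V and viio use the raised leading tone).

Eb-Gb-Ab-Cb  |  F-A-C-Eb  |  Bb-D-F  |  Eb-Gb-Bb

iv43 - V7/V - V - i

Eb-Gb-Ab-Cb: root Ab is the subdominant; minor seventh chord there is iv43.
F-A-C-Eb: chromatic; F is V of V, so V7/V.
Bb-D-F: major triad on Bb = scale degree 5 → V.
Eb-Gb-Bb: minor triad on Eb = scale degree 1 → i.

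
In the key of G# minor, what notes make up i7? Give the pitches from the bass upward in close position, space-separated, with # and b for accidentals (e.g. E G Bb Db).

G# B D# F#

The numeral's case and figure indicate a minor seventh chord. In G# minor its root, the first degree, is G#.
Stacking thirds from G# gives G#-B-D#-F#.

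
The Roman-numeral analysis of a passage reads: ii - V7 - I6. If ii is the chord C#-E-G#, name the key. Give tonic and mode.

The chord C#m is a minor triad rooted on C#; its label is ii.
ii on C# implies C# is the supertonic; that puts the tonic at B, and the lowercase numeral fits major mode.

B major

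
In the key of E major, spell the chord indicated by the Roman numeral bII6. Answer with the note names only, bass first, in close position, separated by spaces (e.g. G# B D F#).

A C F

bII6 is the Neapolitan sixth — a major triad on the lowered second degree, here in its customary first inversion. In E major that root is F.
So the chord is F-A-C.
The figured bass 6 indicates first inversion, placing the third (A) in the bass: A-C-F.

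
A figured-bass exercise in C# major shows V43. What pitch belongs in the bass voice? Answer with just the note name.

D#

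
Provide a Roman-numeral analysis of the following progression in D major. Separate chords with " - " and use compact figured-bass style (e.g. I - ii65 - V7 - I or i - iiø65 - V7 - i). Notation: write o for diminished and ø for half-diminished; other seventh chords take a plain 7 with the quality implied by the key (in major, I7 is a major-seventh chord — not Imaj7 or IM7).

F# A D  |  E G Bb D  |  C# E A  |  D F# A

I6 - iiø7 - V6 - I

F#-A-D: major triad on D = scale degree 1 → I6.
E-G-Bb-D: half-diminished seventh chord on E — chromatic; iiø7 (borrowed from the parallel minor).
C#-E-A: root A is the dominant; major triad there is V6.
D-F#-A: root D is the tonic; major triad there is I.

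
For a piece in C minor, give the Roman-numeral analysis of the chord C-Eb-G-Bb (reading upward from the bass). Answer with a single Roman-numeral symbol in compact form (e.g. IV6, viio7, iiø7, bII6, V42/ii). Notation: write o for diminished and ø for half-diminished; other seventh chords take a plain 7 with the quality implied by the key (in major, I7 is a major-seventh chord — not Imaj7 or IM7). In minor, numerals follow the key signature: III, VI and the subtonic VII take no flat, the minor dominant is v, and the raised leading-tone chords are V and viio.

i7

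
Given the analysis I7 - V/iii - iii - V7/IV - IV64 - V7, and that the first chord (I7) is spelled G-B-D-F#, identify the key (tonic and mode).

I7 is given as G-B-D-F# — a major seventh chord with root G.
If G is scale degree 1 and the mode makes that degree carry a major seventh chord, the tonic is G and the mode is major.

G major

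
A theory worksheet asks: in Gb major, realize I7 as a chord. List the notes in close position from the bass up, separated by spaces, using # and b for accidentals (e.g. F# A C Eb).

Gb Bb Db F

The numeral's case and figure indicate a major seventh chord. In Gb major its root, the first degree, is Gb.
That chord is spelled Gb-Bb-Db-F.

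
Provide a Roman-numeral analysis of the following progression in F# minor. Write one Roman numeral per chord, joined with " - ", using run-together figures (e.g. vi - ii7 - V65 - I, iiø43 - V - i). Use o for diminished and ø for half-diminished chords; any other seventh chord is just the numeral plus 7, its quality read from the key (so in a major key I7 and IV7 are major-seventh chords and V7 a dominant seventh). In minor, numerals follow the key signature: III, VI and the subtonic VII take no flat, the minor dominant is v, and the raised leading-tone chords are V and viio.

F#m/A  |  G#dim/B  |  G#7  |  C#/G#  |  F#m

i6 - iio6 - V7/V - V64 - i

F#m/A has root F#, degree 1 in F# minor, so i6.
G#dim/B has root G#, degree 2 in F# minor, so iio6.
G#7: chromatic; G# is V of V, so V7/V.
C#/G# has root C#, degree 5 in F# minor, so V64.
F#m has root F#, degree 1 in F# minor, so i.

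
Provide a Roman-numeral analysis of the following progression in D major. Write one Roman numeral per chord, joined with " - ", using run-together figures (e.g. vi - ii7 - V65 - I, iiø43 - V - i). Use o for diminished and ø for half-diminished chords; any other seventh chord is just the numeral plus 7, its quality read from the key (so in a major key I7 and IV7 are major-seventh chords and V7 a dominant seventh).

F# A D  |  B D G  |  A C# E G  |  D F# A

F#-A-D: root D is the tonic; major triad there is I6.
B-D-G has root G, degree 4 in D major, so IV6.
A-C#-E-G: dominant seventh chord on A = scale degree 5 → V7.
D-F#-A: root D is the tonic; major triad there is I.

I6 - IV6 - V7 - I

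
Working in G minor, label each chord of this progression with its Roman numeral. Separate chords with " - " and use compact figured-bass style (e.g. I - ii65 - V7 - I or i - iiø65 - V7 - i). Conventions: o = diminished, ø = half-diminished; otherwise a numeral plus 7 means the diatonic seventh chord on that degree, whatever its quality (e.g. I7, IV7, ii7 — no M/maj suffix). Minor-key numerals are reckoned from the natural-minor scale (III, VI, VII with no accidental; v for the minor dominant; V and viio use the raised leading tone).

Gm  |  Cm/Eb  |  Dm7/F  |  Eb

i - iv6 - v65 - VI

Gm: minor triad on G = scale degree 1 → i.
Cm/Eb: root C is the subdominant; minor triad there is iv6.
Dm7/F has root D, degree 5 in G minor, so v65.
Eb: root Eb is the submediant; major triad there is VI.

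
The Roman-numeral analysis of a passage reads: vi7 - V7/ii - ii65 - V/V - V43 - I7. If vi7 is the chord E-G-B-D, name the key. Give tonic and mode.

G major

The anchor chord is a minor seventh chord on E, labeled vi7.
Counting down 5 scale steps from E places the tonic on G; a minor seventh chord on degree 6 is diatonic only in major.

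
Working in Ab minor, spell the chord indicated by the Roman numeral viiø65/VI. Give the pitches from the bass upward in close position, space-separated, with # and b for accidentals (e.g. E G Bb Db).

Gb Bbb Db Eb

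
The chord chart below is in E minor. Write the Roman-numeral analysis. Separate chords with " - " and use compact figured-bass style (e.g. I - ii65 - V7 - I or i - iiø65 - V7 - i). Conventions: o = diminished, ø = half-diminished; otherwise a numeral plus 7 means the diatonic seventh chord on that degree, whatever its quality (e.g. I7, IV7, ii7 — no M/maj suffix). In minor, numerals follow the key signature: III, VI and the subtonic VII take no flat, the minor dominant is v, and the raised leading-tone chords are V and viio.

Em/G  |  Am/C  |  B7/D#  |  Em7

i6 - iv6 - V65 - i7

Em/G has root E, degree 1 in E minor, so i6.
Am/C has root A, degree 4 in E minor, so iv6.
B7/D#: root B is the dominant; dominant seventh chord there is V65.
Em7: minor seventh chord on E = scale degree 1 → i7.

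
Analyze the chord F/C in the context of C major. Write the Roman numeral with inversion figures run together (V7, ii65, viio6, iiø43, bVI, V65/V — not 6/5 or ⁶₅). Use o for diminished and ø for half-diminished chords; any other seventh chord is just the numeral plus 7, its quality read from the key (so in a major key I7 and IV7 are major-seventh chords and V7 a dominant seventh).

The pitches F-A-C form a major triad rooted on F.
F is scale degree 4 in C major, and a major triad on that degree is written IV.
With C in the bass the chord is in second inversion, so the figured bass is 64.

IV64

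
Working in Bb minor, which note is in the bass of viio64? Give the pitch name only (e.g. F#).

Eb

viio in Bb minor has root A; the chord is A-C-Eb.
The figure 64 means second inversion — the fifth is in the bass.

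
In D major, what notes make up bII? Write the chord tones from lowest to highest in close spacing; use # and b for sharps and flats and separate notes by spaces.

bII is the Neapolitan chord — a major triad on the lowered second degree. In D major that root is Eb.
So the chord is Eb-G-Bb.

Eb G Bb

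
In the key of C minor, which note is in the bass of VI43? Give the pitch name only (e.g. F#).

VI in C minor has root Ab; the chord is Ab-C-Eb-G.
The figure 43 means second inversion — the fifth is in the bass.

Eb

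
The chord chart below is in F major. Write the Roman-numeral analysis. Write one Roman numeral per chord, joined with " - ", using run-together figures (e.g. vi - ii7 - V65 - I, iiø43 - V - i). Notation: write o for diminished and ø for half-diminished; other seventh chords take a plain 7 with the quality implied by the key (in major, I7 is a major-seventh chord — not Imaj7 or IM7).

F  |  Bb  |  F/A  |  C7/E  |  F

I - IV - I6 - V65 - I

F: major triad on F = scale degree 1 → I.
Bb: root Bb is the subdominant; major triad there is IV.
F/A: root F is the tonic; major triad there is I6.
C7/E has root C, degree 5 in F major, so V65.
F: root F is the tonic; major triad there is I.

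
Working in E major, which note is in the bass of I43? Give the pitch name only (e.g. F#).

B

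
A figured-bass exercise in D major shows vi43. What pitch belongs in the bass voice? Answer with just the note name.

vi in D major has root B; the chord is B-D-F#-A.
The figure 43 means second inversion — the fifth is in the bass.

F#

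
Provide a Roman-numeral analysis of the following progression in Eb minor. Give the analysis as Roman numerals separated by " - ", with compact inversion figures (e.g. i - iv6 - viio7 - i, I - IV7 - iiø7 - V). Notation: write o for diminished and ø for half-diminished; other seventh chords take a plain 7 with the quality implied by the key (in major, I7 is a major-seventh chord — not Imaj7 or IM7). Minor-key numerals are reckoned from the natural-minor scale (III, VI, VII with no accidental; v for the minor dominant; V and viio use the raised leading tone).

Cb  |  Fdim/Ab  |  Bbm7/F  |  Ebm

Cb: root Cb is the submediant; major triad there is VI.
Fdim/Ab has root F, degree 2 in Eb minor, so iio6.
Bbm7/F: root Bb is the dominant; minor seventh chord there is v43.
Ebm has root Eb, degree 1 in Eb minor, so i.

VI - iio6 - v43 - i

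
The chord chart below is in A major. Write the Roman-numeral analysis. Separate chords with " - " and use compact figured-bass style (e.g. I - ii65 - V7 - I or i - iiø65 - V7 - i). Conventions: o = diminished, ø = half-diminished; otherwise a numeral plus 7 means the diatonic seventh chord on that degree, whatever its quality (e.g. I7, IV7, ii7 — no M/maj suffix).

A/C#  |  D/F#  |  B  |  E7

I6 - IV6 - V/V - V7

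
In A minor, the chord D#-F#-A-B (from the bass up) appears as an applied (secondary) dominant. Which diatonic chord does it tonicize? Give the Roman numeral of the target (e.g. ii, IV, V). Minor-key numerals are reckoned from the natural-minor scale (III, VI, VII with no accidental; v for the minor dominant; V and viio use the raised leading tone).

V

The chord is a dominant seventh chord on B.
A dominant resolves down a perfect fifth: B → E. In A minor, E is scale degree 5, i.e. V.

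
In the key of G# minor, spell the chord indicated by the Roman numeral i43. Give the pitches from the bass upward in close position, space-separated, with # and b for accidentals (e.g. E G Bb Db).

The numeral's case and figure indicate a minor seventh chord. In G# minor its root, the first degree, is G#.
That chord is spelled G#-B-D#-F#.
The figured bass 43 indicates second inversion, placing the fifth (D#) in the bass: D#-F#-G#-B.

D# F# G# B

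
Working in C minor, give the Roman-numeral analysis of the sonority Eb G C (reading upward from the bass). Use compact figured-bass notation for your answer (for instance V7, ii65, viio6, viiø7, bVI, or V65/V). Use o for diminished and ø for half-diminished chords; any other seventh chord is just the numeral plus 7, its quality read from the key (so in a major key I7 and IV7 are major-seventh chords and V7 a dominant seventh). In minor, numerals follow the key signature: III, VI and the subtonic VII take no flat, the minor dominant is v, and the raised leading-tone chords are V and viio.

i6

Stacked in thirds the chord is C-Eb-G: a minor triad on C.
C is scale degree 1 in C minor, and a minor triad on that degree is written i.
With Eb in the bass the chord is in first inversion, so the figured bass is 6.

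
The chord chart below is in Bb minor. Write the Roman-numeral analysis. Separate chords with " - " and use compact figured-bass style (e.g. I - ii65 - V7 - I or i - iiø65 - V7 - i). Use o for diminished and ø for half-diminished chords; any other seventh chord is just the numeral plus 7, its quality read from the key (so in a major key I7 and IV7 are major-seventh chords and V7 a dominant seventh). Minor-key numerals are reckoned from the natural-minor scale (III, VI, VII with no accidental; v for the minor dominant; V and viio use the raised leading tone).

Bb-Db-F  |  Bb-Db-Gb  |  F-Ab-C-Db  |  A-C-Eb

i - VI6 - III65 - viio

Bb-Db-F: minor triad on Bb = scale degree 1 → i.
Bb-Db-Gb: root Gb is the submediant; major triad there is VI6.
F-Ab-C-Db: root Db is the mediant; major seventh chord there is III65.
A-C-Eb: root A is the leading tone; diminished triad there is viio.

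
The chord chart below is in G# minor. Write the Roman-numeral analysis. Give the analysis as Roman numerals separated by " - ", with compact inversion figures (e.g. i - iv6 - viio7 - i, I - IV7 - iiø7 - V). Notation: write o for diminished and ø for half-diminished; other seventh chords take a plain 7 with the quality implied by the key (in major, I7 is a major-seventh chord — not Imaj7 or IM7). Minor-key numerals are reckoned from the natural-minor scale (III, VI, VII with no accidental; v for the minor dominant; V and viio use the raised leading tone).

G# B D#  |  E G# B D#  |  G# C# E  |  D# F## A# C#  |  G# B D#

G#-B-D#: minor triad on G# = scale degree 1 → i.
E-G#-B-D# has root E, degree 6 in G# minor, so VI7.
G#-C#-E has root C#, degree 4 in G# minor, so iv64.
D#-F##-A#-C#: dominant seventh chord on D# = scale degree 5 → V7.
G#-B-D#: root G# is the tonic; minor triad there is i.

i - VI7 - iv64 - V7 - i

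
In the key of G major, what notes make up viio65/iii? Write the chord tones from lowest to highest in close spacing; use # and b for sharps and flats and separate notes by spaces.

C# E G A#

The slash marks an applied leading-tone chord: viio of iii. In G major, iii is B, so the leading tone to it is A#, a half step below.
Building a fully diminished seventh chord on A# gives A#-C#-E-G.
With the 65 figure the chord is in first inversion; from the bass C# upward in close position it reads C#-E-G-A#.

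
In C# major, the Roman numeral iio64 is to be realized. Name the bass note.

A

iio in C# major has root D#; the chord is D#-F#-A.
The figure 64 means second inversion — the fifth is in the bass.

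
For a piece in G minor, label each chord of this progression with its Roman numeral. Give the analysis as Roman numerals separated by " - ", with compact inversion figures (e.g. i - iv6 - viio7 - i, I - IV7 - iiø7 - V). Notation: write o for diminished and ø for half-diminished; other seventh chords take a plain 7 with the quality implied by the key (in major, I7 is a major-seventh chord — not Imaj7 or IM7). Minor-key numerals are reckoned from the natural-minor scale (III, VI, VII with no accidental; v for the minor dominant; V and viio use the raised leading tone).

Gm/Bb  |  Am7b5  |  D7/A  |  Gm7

Gm/Bb: root G is the tonic; minor triad there is i6.
Am7b5: root A is the supertonic; half-diminished seventh chord there is iiø7.
D7/A: dominant seventh chord on D = scale degree 5 → V43.
Gm7: minor seventh chord on G = scale degree 1 → i7.

i6 - iiø7 - V43 - i7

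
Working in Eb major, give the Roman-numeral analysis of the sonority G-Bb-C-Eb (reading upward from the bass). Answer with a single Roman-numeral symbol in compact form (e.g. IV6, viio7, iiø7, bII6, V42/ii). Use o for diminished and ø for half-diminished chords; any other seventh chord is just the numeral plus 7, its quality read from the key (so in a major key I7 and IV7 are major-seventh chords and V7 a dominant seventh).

vi43

The pitches C-Eb-G-Bb form a minor seventh chord rooted on C.
C is scale degree 6 in Eb major, and a minor seventh chord on that degree is written vi7.
With G in the bass the chord is in second inversion, so the figured bass is 43.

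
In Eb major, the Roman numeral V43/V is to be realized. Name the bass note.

C

The applied chord V43/V is rooted on F: F-A-C-Eb.
The figure 43 means second inversion — the fifth is in the bass.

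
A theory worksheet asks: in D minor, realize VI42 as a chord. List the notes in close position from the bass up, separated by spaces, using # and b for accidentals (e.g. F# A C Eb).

A Bb D F

In D minor, scale degree 6 is Bb, and the diatonic chord built there is a major seventh chord.
Stacking thirds from Bb gives Bb-D-F-A.
With the 42 figure the chord is in third inversion; from the bass A upward in close position it reads A-Bb-D-F.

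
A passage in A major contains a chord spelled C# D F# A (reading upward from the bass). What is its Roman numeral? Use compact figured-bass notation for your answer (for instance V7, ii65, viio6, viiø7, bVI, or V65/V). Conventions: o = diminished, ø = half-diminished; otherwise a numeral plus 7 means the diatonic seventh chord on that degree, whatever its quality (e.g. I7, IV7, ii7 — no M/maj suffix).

IV42

Stacked in thirds the chord is D-F#-A-C#: a major seventh chord on D.
D is scale degree 4 in A major, and a major seventh chord on that degree is written IV7.
With C# in the bass the chord is in third inversion, so the figured bass is 42.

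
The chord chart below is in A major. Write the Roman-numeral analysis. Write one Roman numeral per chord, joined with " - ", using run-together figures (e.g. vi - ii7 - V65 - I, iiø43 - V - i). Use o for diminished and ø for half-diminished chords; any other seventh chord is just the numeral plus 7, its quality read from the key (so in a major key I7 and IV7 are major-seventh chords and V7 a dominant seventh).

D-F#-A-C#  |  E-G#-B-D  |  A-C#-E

IV7 - V7 - I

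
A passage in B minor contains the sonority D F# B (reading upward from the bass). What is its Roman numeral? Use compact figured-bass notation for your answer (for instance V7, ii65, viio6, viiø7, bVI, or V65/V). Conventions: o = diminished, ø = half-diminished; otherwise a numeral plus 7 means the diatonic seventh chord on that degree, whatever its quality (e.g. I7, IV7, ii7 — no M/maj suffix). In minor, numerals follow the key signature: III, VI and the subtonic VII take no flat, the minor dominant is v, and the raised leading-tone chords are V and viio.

Stacked in thirds the chord is B-D-F#: a minor triad on B.
In B minor, B is the tonic; the diatonic minor triad there is i.
With D in the bass the chord is in first inversion, so the figured bass is 6.

i6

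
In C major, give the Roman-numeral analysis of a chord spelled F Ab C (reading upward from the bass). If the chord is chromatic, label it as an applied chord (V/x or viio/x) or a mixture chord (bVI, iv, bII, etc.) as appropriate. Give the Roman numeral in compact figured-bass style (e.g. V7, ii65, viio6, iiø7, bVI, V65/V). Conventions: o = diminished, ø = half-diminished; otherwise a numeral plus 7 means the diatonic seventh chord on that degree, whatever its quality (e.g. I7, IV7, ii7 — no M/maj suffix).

Stacked in thirds the chord is F-Ab-C: a minor triad on F.
F is the fourth degree of C major. This is the minor subdominant, borrowed from the parallel minor.

iv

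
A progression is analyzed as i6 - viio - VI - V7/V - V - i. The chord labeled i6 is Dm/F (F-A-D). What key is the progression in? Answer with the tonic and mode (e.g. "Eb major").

The chord Dm/F is a minor triad rooted on D; its label is i6.
If D is scale degree 1 and the mode makes that degree carry a minor triad, the tonic is D and the mode is minor.

D minor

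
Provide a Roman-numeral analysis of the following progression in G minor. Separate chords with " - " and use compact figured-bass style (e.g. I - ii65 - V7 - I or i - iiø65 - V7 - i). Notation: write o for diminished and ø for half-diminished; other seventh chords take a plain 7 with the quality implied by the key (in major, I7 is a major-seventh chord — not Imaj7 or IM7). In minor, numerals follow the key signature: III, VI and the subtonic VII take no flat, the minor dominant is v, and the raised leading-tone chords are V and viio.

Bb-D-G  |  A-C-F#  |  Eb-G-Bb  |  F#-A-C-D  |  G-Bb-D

Bb-D-G: minor triad on G = scale degree 1 → i6.
A-C-F#: diminished triad on F# = scale degree 7 → viio6.
Eb-G-Bb has root Eb, degree 6 in G minor, so VI.
F#-A-C-D: root D is the dominant; dominant seventh chord there is V65.
G-Bb-D: root G is the tonic; minor triad there is i.

i6 - viio6 - VI - V65 - i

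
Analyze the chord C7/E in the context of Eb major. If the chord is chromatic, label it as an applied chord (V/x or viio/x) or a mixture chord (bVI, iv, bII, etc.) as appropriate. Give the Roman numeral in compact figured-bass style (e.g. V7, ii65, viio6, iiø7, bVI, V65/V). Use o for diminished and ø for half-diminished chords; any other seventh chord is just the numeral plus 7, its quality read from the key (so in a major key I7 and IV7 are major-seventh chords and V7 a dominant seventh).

V65/ii

Stacked in thirds the chord is C-E-G-Bb: a dominant seventh chord on C.
C is not a diatonic chord root with this quality in Eb major, but it lies a perfect fifth above F (ii), so the chord functions as an applied dominant of ii.
With E in the bass the chord is in first inversion, so the figured bass is 65.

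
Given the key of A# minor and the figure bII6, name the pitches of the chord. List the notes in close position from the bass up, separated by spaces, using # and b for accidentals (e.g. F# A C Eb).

D# F# B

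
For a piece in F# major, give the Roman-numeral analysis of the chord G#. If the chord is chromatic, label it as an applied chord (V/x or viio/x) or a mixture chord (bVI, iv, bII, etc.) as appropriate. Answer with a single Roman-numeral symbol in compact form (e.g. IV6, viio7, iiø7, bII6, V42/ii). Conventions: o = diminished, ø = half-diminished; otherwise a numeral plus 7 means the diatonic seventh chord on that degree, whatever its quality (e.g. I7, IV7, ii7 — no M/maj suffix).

V/V

Stacked in thirds the chord is G#-B#-D#: a major triad on G#.
G# is not a diatonic chord root with this quality in F# major, but it lies a perfect fifth above C# (V), so the chord functions as an applied dominant of V.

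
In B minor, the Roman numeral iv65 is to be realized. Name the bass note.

iv in B minor has root E; the chord is E-G-B-D.
The figure 65 means first inversion — the third is in the bass.

G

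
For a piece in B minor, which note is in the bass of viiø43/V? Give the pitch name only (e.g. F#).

The applied chord viiø43/V is rooted on E#: E#-G#-B-D#.
The figure 43 means second inversion — the fifth is in the bass.

B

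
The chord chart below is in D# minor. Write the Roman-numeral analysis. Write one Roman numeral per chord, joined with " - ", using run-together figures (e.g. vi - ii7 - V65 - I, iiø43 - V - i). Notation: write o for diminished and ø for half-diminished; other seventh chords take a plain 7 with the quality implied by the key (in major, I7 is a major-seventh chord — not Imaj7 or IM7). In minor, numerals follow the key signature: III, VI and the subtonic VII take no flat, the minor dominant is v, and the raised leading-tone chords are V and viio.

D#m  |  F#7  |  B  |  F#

D#m has root D#, degree 1 in D# minor, so i.
F#7: a dominant seventh chord on F#, the applied dominant of VI → V7/VI.
B: major triad on B = scale degree 6 → VI.
F#: major triad on F# = scale degree 3 → III.

i - V7/VI - VI - III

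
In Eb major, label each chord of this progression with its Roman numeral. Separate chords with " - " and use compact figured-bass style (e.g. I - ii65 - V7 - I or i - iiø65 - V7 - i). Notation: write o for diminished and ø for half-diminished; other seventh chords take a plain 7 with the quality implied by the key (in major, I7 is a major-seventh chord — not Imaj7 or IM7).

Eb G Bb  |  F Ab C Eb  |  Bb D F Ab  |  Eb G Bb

I - ii7 - V7 - I

Eb-G-Bb: root Eb is the tonic; major triad there is I.
F-Ab-C-Eb: minor seventh chord on F = scale degree 2 → ii7.
Bb-D-F-Ab has root Bb, degree 5 in Eb major, so V7.
Eb-G-Bb: major triad on Eb = scale degree 1 → I.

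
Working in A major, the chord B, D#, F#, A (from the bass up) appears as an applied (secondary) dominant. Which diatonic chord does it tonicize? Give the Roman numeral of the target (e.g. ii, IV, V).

V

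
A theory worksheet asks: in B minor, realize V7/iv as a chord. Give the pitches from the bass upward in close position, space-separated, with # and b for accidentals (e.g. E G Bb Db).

B D# F# A

V7/iv is a secondary dominant — the dominant seventh of iv. iv in B minor is E, so the applied chord's root is B, a perfect fifth above.
Building a dominant seventh chord on B gives B-D#-F#-A.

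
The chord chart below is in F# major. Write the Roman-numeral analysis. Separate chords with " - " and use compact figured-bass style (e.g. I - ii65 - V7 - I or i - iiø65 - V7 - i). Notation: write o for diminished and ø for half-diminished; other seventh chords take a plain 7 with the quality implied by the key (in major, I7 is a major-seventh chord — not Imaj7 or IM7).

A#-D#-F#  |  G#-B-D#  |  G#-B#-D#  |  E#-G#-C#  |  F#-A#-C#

A#-D#-F#: root D# is the submediant; minor triad there is vi64.
G#-B-D#: root G# is the supertonic; minor triad there is ii.
G#-B#-D#: chromatic; G# is V of V, so V/V.
E#-G#-C# has root C#, degree 5 in F# major, so V6.
F#-A#-C# has root F#, degree 1 in F# major, so I.

vi64 - ii - V/V - V6 - I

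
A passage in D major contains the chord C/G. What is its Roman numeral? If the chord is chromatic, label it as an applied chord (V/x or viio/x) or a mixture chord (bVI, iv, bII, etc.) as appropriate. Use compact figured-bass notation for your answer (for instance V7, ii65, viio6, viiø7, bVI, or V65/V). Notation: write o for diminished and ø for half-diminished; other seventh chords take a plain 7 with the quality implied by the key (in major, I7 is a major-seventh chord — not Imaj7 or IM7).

bVII64

Stacked in thirds the chord is C-E-G: a major triad on C.
C is the lowered seventh degree of D major (diatonic 7 would be C#). This is a major triad on the lowered seventh degree (the subtonic), borrowed from the parallel minor.
With G in the bass the chord is in second inversion, so the figured bass is 64.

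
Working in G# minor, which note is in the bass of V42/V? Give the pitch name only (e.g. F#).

The applied chord V42/V is rooted on A#: A#-C##-E#-G#.
The figure 42 means third inversion — the seventh is in the bass.

G#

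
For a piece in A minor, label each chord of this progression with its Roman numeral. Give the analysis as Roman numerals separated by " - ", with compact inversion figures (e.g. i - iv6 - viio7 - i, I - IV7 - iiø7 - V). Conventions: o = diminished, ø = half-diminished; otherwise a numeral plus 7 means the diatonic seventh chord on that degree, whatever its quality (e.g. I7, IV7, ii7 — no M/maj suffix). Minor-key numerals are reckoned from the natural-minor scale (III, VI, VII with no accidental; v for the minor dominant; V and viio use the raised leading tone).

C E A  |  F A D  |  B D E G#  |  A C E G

i6 - iv6 - V43 - i7

C-E-A: root A is the tonic; minor triad there is i6.
F-A-D: minor triad on D = scale degree 4 → iv6.
B-D-E-G#: root E is the dominant; dominant seventh chord there is V43.
A-C-E-G: root A is the tonic; minor seventh chord there is i7.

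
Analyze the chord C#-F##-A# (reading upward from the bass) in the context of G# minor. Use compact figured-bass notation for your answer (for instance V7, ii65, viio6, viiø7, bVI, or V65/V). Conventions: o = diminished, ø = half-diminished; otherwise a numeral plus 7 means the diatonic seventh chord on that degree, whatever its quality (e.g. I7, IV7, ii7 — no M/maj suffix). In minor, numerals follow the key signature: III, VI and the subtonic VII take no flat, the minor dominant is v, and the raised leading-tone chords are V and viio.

viio64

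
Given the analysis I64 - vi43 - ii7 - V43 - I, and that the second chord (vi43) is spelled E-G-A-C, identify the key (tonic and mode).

C major

The chord Am7/E is a minor seventh chord rooted on A; its label is vi43.
If A is scale degree 6 and the mode makes that degree carry a minor seventh chord, the tonic is C and the mode is major.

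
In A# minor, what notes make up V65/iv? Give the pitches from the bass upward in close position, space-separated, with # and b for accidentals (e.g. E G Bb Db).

C## E# G# A#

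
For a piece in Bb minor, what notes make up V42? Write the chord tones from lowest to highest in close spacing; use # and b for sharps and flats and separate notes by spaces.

Eb F A C

In Bb minor, the fifth degree is F. The dominant is major (leading tone raised), so V is a dominant seventh chord.
That chord is spelled F-A-C-Eb.
The figured bass 42 indicates third inversion, placing the seventh (Eb) in the bass: Eb-F-A-C.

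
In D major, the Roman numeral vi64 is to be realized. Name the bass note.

vi in D major has root B; the chord is B-D-F#.
The figure 64 means second inversion — the fifth is in the bass.

F#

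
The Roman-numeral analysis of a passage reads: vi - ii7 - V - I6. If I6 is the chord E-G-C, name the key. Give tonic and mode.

The chord C/E is a major triad rooted on C; its label is I6.
If C is scale degree 1 and the mode makes that degree carry a major triad, the tonic is C and the mode is major.

C major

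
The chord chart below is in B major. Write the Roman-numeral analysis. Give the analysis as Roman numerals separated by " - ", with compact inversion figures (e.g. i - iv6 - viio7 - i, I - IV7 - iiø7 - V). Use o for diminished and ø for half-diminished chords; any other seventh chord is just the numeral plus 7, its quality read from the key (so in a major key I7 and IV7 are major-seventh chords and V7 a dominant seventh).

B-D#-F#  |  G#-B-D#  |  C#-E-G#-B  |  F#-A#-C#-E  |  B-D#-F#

I - vi - ii7 - V7 - I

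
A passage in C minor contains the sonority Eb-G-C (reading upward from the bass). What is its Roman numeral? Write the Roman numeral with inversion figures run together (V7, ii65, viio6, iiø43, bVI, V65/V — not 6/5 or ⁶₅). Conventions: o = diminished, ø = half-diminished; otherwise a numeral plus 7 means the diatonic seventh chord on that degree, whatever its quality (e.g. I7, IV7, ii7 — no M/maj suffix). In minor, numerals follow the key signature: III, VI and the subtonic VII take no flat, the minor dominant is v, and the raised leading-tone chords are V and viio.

i6

Stacked in thirds the chord is C-Eb-G: a minor triad on C.
In C minor, C is the tonic; the diatonic minor triad there is i.
With Eb in the bass the chord is in first inversion, so the figured bass is 6.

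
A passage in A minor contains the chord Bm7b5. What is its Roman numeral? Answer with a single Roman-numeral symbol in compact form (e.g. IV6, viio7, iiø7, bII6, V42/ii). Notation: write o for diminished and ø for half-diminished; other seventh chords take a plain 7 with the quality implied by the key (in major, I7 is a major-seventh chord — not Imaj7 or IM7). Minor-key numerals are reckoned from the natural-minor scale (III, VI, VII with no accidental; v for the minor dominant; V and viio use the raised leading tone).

iiø7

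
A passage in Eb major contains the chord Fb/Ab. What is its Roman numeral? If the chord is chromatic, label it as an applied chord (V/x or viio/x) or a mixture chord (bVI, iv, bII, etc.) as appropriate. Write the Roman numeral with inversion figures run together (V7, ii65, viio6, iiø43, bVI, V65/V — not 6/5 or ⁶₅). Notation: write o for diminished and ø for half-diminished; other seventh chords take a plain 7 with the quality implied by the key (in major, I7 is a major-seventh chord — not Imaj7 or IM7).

bII6

The pitches Fb-Ab-Cb form a major triad rooted on Fb.
Fb is the lowered second degree of Eb major (diatonic 2 would be F). This is the Neapolitan sixth — a major triad on the lowered second degree, here in its customary first inversion.
With Ab in the bass the chord is in first inversion, so the figured bass is 6.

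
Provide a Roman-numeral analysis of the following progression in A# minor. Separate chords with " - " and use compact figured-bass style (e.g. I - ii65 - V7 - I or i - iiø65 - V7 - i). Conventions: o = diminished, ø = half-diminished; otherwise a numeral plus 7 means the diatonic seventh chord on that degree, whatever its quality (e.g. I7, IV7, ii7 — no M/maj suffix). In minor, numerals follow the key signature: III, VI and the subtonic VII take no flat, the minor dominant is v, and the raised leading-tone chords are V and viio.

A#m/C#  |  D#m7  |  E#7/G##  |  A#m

i6 - iv7 - V65 - i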